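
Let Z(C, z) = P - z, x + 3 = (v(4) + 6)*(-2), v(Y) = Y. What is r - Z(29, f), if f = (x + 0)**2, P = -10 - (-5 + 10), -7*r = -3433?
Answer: 7241/7 ≈ 1034.4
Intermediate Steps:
r = 3433/7 (r = -1/7*(-3433) = 3433/7 ≈ 490.43)
x = -23 (x = -3 + (4 + 6)*(-2) = -3 + 10*(-2) = -3 - 20 = -23)
P = -15 (P = -10 - 1*5 = -10 - 5 = -15)
f = 529 (f = (-23 + 0)**2 = (-23)**2 = 529)
Z(C, z) = -15 - z
r - Z(29, f) = 3433/7 - (-15 - 1*529) = 3433/7 - (-15 - 529) = 3433/7 - 1*(-544) = 3433/7 + 544 = 7241/7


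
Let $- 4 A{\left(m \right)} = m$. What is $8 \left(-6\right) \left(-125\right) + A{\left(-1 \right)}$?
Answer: $\frac{24001}{4} \approx 6000.3$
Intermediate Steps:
$A{\left(m \right)} = - \frac{m}{4}$
$8 \left(-6\right) \left(-125\right) + A{\left(-1 \right)} = 8 \left(-6\right) \left(-125\right) - - \frac{1}{4} = \left(-48\right) \left(-125\right) + \frac{1}{4} = 6000 + \frac{1}{4} = \frac{24001}{4}$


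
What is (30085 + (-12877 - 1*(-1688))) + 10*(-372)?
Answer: 15176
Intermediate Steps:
(30085 + (-12877 - 1*(-1688))) + 10*(-372) = (30085 + (-12877 + 1688)) - 3720 = (30085 - 11189) - 3720 = 18896 - 3720 = 15176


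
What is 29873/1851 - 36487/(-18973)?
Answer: 634317866/35119023 ≈ 18.062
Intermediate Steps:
29873/1851 - 36487/(-18973) = 29873*(1/1851) - 36487*(-1/18973) = 29873/1851 + 36487/18973 = 634317866/35119023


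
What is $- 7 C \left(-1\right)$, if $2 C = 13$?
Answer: $\frac{91}{2} \approx 45.5$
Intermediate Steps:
$C = \frac{13}{2}$ ($C = \frac{1}{2} \cdot 13 = \frac{13}{2} \approx 6.5$)
$- 7 C \left(-1\right) = \left(-7\right) \frac{13}{2} \left(-1\right) = \left(- \frac{91}{2}\right) \left(-1\right) = \frac{91}{2}$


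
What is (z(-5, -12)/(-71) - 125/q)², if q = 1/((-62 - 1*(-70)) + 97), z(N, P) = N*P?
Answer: 868502844225/5041 ≈ 1.7229e+8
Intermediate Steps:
q = 1/105 (q = 1/((-62 + 70) + 97) = 1/(8 + 97) = 1/105 ≈ 0.0095238)
(z(-5, -12)/(-71) - 125/q)² = (-5*(-12)/(-71) - 125/1/105)² = (60*(-1/71) - 125*105)² = (-60/71 - 13125)² = (-931935/71)² = 868502844225/5041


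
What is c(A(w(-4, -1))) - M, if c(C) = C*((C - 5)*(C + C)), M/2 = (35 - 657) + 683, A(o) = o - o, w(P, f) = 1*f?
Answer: -122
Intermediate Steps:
w(P, f) = f
A(o) = 0
M = 122 (M = 2*((35 - 657) + 683) = 2*(-622 + 683) = 2*61 = 122)
c(C) = 2*C**2*(-5 + C) (c(C) = C*((-5 + C)*(2*C)) = C*(2*C*(-5 + C)) = 2*C**2*(-5 + C))
c(A(w(-4, -1))) - M = 2*0**2*(-5 + 0) - 1*122 = 2*0*(-5) - 122 = 0 - 122 = -122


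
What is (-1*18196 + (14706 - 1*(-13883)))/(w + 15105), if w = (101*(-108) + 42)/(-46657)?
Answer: 484906201/704764851 ≈ 0.68804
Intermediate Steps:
w = 10866/46657 (w = (-10908 + 42)*(-1/46657) = -10866*(-1/46657) = 10866/46657 ≈ 0.23289)
(-1*18196 + (14706 - 1*(-13883)))/(w + 15105) = (-1*18196 + (14706 - 1*(-13883)))/(10866/46657 + 15105) = (-18196 + (14706 + 13883))/(704764851/46657) = (-18196 + 28589)*(46657/704764851) = 10393*(46657/704764851) = 484906201/704764851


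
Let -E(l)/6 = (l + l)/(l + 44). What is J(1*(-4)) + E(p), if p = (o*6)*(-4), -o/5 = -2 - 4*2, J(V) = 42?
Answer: 8538/289 ≈ 29.543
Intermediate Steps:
o = 50 (o = -5*(-2 - 4*2) = -5*(-2 - 8) = -5*(-10) = 50)
p = -1200 (p = (50*6)*(-4) = 300*(-4) = -1200)
E(l) = -12*l/(44 + l) (E(l) = -6*(l + l)/(l + 44) = -6*2*l/(44 + l) = -12*l/(44 + l))
J(1*(-4)) + E(p) = 42 - 12*(-1200)/(44 - 1200) = 42 - 12*(-1200)/(-1156) = 42 - 12*(-1200)*(-1/1156) = 42 - 3600/289 = 8538/289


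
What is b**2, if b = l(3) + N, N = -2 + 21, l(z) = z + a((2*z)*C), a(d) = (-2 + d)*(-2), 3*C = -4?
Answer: 1764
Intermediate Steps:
C = -4/3 (C = (1/3)*(-4) = -4/3 ≈ -1.3333)
a(d) = 4 - 2*d
l(z) = 4 + 19*z/3 (l(z) = z + (4 - 2*2*z*(-4)/3) = z + (4 - (-16)*z/3) = z + (4 + 16*z/3) = 4 + 19*z/3)
N = 19
b = 42 (b = (4 + (19/3)*3) + 19 = (4 + 19) + 19 = 23 + 19 = 42)
b**2 = 42**2 = 1764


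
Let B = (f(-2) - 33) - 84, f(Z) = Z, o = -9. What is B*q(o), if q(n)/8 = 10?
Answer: -9520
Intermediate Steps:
q(n) = 80 (q(n) = 8*10 = 80)
B = -119 (B = (-2 - 33) - 84 = -35 - 84 = -119)
B*q(o) = -119*80 = -9520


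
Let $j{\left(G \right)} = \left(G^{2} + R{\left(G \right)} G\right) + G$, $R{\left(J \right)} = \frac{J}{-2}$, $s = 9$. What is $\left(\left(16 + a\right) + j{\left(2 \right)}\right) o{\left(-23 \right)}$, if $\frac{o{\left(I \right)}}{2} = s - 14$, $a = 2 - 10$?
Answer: $-120$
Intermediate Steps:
$a = -8$ ($a = 2 - 10 = -8$)
$R{\left(J \right)} = - \frac{J}{2}$ ($R{\left(J \right)} = J \left(- \frac{1}{2}\right) = - \frac{J}{2}$)
$o{\left(I \right)} = -10$ ($o{\left(I \right)} = 2 \left(9 - 14\right) = 2 \left(-5\right) = -10$)
$j{\left(G \right)} = G + \frac{G^{2}}{2}$ ($j{\left(G \right)} = \left(G^{2} + - \frac{G}{2} G\right) + G = \left(G^{2} - \frac{G^{2}}{2}\right) + G = \frac{G^{2}}{2} + G = G + \frac{G^{2}}{2}$)
$\left(\left(16 + a\right) + j{\left(2 \right)}\right) o{\left(-23 \right)} = \left(\left(16 - 8\right) + \frac{1}{2} \cdot 2 \left(2 + 2\right)\right) \left(-10\right) = \left(8 + \frac{1}{2} \cdot 2 \cdot 4\right) \left(-10\right) = \left(8 + 4\right) \left(-10\right) = 12 \left(-10\right) = -120$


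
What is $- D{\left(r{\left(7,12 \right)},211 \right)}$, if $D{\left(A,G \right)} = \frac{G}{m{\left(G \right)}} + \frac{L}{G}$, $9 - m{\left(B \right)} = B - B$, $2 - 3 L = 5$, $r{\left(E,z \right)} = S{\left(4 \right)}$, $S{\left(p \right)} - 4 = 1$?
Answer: $- \frac{44512}{1899} \approx -23.44$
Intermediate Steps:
$S{\left(p \right)} = 5$ ($S{\left(p \right)} = 4 + 1 = 5$)
$r{\left(E,z \right)} = 5$
$L = -1$ ($L = \frac{2}{3} - \frac{5}{3} = -1$)
$m{\left(B \right)} = 9$ ($m{\left(B \right)} = 9 - \left(B - B\right) = 9 - 0 = 9 + 0 = 9$)
$D{\left(A,G \right)} = - \frac{1}{G} + \frac{G}{9}$ ($D{\left(A,G \right)} = \frac{G}{9} - \frac{1}{G} = - \frac{1}{G} + \frac{G}{9}$)
$- D{\left(r{\left(7,12 \right)},211 \right)} = - (- \frac{1}{211} + \frac{1}{9} \cdot 211) = - (\left(-1\right) \frac{1}{211} + \frac{211}{9}) = - (- \frac{1}{211} + \frac{211}{9}) = \left(-1\right) \frac{44512}{1899} = - \frac{44512}{1899}$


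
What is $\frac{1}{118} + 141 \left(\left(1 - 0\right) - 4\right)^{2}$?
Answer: $\frac{149743}{118} \approx 1269.0$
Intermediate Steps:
$\frac{1}{118} + 141 \left(\left(1 - 0\right) - 4\right)^{2} = \frac{1}{118} + 141 \left(\left(1 + 0\right) - 4\right)^{2} = \frac{1}{118} + 141 \left(1 - 4\right)^{2} = \frac{1}{118} + 141 \left(-3\right)^{2} = \frac{1}{118} + 141 \cdot 9 = \frac{1}{118} + 1269 = \frac{149743}{118}$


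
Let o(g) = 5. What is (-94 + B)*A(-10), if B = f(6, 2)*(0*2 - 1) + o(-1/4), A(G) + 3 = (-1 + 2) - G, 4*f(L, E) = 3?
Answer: -718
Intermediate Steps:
f(L, E) = ¾ (f(L, E) = (¼)*3 = ¾)
A(G) = -2 - G (A(G) = -3 + ((-1 + 2) - G) = -3 + (1 - G) = -2 - G)
B = 17/4 (B = 3*(0*2 - 1)/4 + 5 = 3*(0 - 1)/4 + 5 = (¾)*(-1) + 5 = -¾ + 5 = 17/4 ≈ 4.2500)
(-94 + B)*A(-10) = (-94 + 17/4)*(-2 - 1*(-10)) = -359*(-2 + 10)/4 = -359/4*8 = -718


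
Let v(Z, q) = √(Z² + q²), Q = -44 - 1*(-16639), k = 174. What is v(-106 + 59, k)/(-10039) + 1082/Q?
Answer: 1082/16595 - √32485/10039 ≈ 0.047247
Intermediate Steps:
Q = 16595 (Q = -44 + 16639 = 16595)
v(-106 + 59, k)/(-10039) + 1082/Q = √((-106 + 59)² + 174²)/(-10039) + 1082/16595 = √((-47)² + 30276)*(-1/10039) + 1082*(1/16595) = √(2209 + 30276)*(-1/10039) + 1082/16595 = √32485*(-1/10039) + 1082/16595 = -√32485/10039 + 1082/16595 = 1082/16595 - √32485/10039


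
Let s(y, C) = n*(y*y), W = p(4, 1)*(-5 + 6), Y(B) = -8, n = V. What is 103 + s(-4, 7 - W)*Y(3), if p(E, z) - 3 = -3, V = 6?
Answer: -665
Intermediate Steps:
n = 6
p(E, z) = 0 (p(E, z) = 3 - 3 = 0)
W = 0 (W = 0*(-5 + 6) = 0*1 = 0)
s(y, C) = 6*y² (s(y, C) = 6*(y*y) = 6*y²)
103 + s(-4, 7 - W)*Y(3) = 103 + (6*(-4)²)*(-8) = 103 + (6*16)*(-8) = 103 + 96*(-8) = 103 - 768 = -665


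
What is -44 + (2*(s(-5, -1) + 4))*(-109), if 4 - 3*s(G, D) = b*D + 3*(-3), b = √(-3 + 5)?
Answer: -5582/3 - 218*√2/3 ≈ -1963.4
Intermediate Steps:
b = √2 ≈ 1.4142
s(G, D) = 13/3 - D*√2/3 (s(G, D) = 4/3 - (√2*D + 3*(-3))/3 = 4/3 - (D*√2 - 9)/3 = 4/3 - (-9 + D*√2)/3 = 4/3 + (3 - D*√2/3) = 13/3 - D*√2/3)
-44 + (2*(s(-5, -1) + 4))*(-109) = -44 + (2*((13/3 - ⅓*(-1)*√2) + 4))*(-109) = -44 + (2*((13/3 + √2/3) + 4))*(-109) = -44 + (2*(25/3 + √2/3))*(-109) = -44 + (50/3 + 2*√2/3)*(-109) = -44 + (-5450/3 - 218*√2/3) = -5582/3 - 218*√2/3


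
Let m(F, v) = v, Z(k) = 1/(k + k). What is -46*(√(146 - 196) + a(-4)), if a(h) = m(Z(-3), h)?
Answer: 184 - 230*I*√2 ≈ 184.0 - 325.27*I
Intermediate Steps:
Z(k) = 1/(2*k)
a(h) = h
-46*(√(146 - 196) + a(-4)) = -46*(√(146 - 196) - 4) = -46*(√(-50) - 4) = -46*(5*I*√2 - 4) = -46*(-4 + 5*I*√2) = 184 - 230*I*√2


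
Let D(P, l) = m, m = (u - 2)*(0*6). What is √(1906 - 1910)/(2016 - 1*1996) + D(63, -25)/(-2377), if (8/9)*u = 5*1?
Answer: I/10 ≈ 0.1*I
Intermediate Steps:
u = 45/8 (u = 9*(5*1)/8 = (9/8)*5 = 45/8 ≈ 5.6250)
m = 0 (m = (45/8 - 2)*(0*6) = (29/8)*0 = 0)
D(P, l) = 0
√(1906 - 1910)/(2016 - 1*1996) + D(63, -25)/(-2377) = √(1906 - 1910)/(2016 - 1*1996) + 0/(-2377) = √(-4)/(2016 - 1996) + 0*(-1/2377) = (2*I)/20 + 0 = (2*I)*(1/20) + 0 = I/10 + 0 = I/10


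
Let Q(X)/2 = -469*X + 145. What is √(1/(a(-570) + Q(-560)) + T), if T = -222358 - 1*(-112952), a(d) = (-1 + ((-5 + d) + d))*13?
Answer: I*√1783221328383027/127668 ≈ 330.77*I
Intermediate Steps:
Q(X) = 290 - 938*X (Q(X) = 2*(-469*X + 145) = 2*(145 - 469*X) = 290 - 938*X)
a(d) = -78 + 26*d (a(d) = (-1 + (-5 + 2*d))*13 = (-6 + 2*d)*13 = -78 + 26*d)
T = -109406 (T = -222358 + 112952 = -109406)
√(1/(a(-570) + Q(-560)) + T) = √(1/((-78 + 26*(-570)) + (290 - 938*(-560))) - 109406) = √(1/((-78 - 14820) + (290 + 525280)) - 109406) = √(1/(-14898 + 525570) - 109406) = √(1/510672 - 109406) = √(-55870580831/510672) = I*√1783221328383027/127668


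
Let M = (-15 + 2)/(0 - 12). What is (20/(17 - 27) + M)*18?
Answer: -33/2 ≈ -16.500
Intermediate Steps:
M = 13/12 (M = -13/(-12) = -13*(-1/12) = 13/12 ≈ 1.0833)
(20/(17 - 27) + M)*18 = (20/(17 - 27) + 13/12)*18 = (20/(-10) + 13/12)*18 = (-⅒*20 + 13/12)*18 = (-2 + 13/12)*18 = -11/12*18 = -33/2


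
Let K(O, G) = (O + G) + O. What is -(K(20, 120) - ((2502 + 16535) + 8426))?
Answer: 27303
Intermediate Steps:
K(O, G) = G + 2*O (K(O, G) = (G + O) + O = G + 2*O)
-(K(20, 120) - ((2502 + 16535) + 8426)) = -((120 + 2*20) - ((2502 + 16535) + 8426)) = -((120 + 40) - (19037 + 8426)) = -(160 - 1*27463) = -(160 - 27463) = -1*(-27303) = 27303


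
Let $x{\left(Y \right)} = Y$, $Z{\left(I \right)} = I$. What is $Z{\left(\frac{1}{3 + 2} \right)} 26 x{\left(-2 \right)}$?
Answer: $- \frac{52}{5} \approx -10.4$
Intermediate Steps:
$Z{\left(\frac{1}{3 + 2} \right)} 26 x{\left(-2 \right)} = \frac{1}{3 + 2} \cdot 26 \left(-2\right) = \frac{1}{5} \cdot 26 \left(-2\right) = \frac{26}{5} \left(-2\right) = - \frac{52}{5}$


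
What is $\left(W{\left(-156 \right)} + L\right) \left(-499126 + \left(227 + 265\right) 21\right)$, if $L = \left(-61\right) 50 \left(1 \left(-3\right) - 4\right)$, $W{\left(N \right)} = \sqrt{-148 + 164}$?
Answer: $-10437707076$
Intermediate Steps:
$W{\left(N \right)} = 4$ ($W{\left(N \right)} = \sqrt{16} = 4$)
$L = 21350$ ($L = - 3050 \left(-3 - 4\right) = \left(-3050\right) \left(-7\right) = 21350$)
$\left(W{\left(-156 \right)} + L\right) \left(-499126 + \left(227 + 265\right) 21\right) = \left(4 + 21350\right) \left(-499126 + \left(227 + 265\right) 21\right) = 21354 \left(-499126 + 492 \cdot 21\right) = 21354 \left(-499126 + 10332\right) = 21354 \left(-488794\right) = -10437707076$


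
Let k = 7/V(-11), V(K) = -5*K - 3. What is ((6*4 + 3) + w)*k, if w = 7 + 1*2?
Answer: 63/13 ≈ 4.8462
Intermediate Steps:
V(K) = -3 - 5*K
w = 9 (w = 7 + 2 = 9)
k = 7/52 (k = 7/(-3 - 5*(-11)) = 7/(-3 + 55) = 7/52 ≈ 0.13462)
((6*4 + 3) + w)*k = ((6*4 + 3) + 9)*(7/52) = ((24 + 3) + 9)*(7/52) = (27 + 9)*(7/52) = 36*(7/52) = 63/13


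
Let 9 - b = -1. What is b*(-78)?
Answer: -780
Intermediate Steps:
b = 10 (b = 9 - 1*(-1) = 9 + 1 = 10)
b*(-78) = 10*(-78) = -780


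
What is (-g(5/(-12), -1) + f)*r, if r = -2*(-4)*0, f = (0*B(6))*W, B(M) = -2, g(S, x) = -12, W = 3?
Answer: 0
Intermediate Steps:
f = 0 (f = (0*(-2))*3 = 0*3 = 0)
r = 0 (r = 8*0 = 0)
(-g(5/(-12), -1) + f)*r = (-1*(-12) + 0)*0 = (12 + 0)*0 = 12*0 = 0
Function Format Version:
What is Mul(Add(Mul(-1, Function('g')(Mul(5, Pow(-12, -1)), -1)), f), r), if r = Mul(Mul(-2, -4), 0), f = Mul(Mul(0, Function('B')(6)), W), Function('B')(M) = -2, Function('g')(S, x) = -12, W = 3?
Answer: 0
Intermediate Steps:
f = 0 (f = Mul(Mul(0, -2), 3) = Mul(0, 3) = 0)
r = 0 (r = Mul(8, 0) = 0)
Mul(Add(Mul(-1, Function('g')(Mul(5, Pow(-12, -1)), -1)), f), r) = Mul(Add(Mul(-1, -12), 0), 0) = Mul(Add(12, 0), 0) = Mul(12, 0) = 0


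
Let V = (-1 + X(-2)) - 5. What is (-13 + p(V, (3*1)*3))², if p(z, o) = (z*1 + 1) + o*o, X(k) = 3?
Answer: 4356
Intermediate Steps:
V = -3 (V = (-1 + 3) - 5 = 2 - 5 = -3)
p(z, o) = 1 + z + o² (p(z, o) = (z + 1) + o² = (1 + z) + o² = 1 + z + o²)
(-13 + p(V, (3*1)*3))² = (-13 + (1 - 3 + ((3*1)*3)²))² = (-13 + (1 - 3 + (3*3)²))² = (-13 + (1 - 3 + 9²))² = (-13 + (1 - 3 + 81))² = (-13 + 79)² = 66² = 4356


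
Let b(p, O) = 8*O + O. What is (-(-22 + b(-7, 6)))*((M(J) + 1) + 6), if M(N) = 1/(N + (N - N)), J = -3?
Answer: -640/3 ≈ -213.33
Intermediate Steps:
b(p, O) = 9*O
M(N) = 1/N (M(N) = 1/(N + 0) = 1/N)
(-(-22 + b(-7, 6)))*((M(J) + 1) + 6) = (-(-22 + 9*6))*((1/(-3) + 1) + 6) = (-(-22 + 54))*((-1/3 + 1) + 6) = (-1*32)*(2/3 + 6) = -32*20/3 = -640/3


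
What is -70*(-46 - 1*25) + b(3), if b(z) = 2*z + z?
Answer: 4979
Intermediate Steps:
b(z) = 3*z
-70*(-46 - 1*25) + b(3) = -70*(-46 - 1*25) + 3*3 = -70*(-46 - 25) + 9 = -70*(-71) + 9 = 4970 + 9 = 4979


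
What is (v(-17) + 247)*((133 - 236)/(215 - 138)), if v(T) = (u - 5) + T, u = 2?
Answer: -23381/77 ≈ -303.65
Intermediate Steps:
v(T) = -3 + T (v(T) = (2 - 5) + T = -3 + T)
(v(-17) + 247)*((133 - 236)/(215 - 138)) = ((-3 - 17) + 247)*((133 - 236)/(215 - 138)) = (-20 + 247)*(-103/77) = 227*(-103*1/77) = 227*(-103/77) = -23381/77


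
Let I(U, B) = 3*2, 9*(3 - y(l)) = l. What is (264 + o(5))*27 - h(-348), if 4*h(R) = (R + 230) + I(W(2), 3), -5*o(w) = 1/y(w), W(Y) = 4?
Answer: 786917/110 ≈ 7153.8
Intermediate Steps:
y(l) = 3 - l/9
I(U, B) = 6
o(w) = -1/(5*(3 - w/9))
h(R) = 59 + R/4 (h(R) = ((R + 230) + 6)/4 = ((230 + R) + 6)/4 = (236 + R)/4 = 59 + R/4)
(264 + o(5))*27 - h(-348) = (264 + 9/(5*(-27 + 5)))*27 - (59 + (¼)*(-348)) = (264 + (9/5)/(-22))*27 - (59 - 87) = (264 + (9/5)*(-1/22))*27 - 1*(-28) = (264 - 9/110)*27 + 28 = (29031/110)*27 + 28 = 783837/110 + 28 = 786917/110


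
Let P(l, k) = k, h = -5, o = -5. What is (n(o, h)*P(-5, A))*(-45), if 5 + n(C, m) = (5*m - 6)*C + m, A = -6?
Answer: 39150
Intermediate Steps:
n(C, m) = -5 + m + C*(-6 + 5*m) (n(C, m) = -5 + ((5*m - 6)*C + m) = -5 + ((-6 + 5*m)*C + m) = -5 + (C*(-6 + 5*m) + m) = -5 + (m + C*(-6 + 5*m)) = -5 + m + C*(-6 + 5*m))
(n(o, h)*P(-5, A))*(-45) = ((-5 - 5 - 6*(-5) + 5*(-5)*(-5))*(-6))*(-45) = ((-5 - 5 + 30 + 125)*(-6))*(-45) = (145*(-6))*(-45) = -870*(-45) = 39150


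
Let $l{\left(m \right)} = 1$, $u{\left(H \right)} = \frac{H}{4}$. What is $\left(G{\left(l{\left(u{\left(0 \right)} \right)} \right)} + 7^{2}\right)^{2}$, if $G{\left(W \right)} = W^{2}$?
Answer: $2500$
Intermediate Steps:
$u{\left(H \right)} = \frac{H}{4}$ ($u{\left(H \right)} = H \frac{1}{4} = \frac{H}{4}$)
$\left(G{\left(l{\left(u{\left(0 \right)} \right)} \right)} + 7^{2}\right)^{2} = \left(1^{2} + 7^{2}\right)^{2} = \left(1 + 49\right)^{2} = 50^{2} = 2500$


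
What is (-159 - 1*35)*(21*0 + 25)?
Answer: -4850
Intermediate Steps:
(-159 - 1*35)*(21*0 + 25) = (-159 - 35)*(0 + 25) = -194*25 = -4850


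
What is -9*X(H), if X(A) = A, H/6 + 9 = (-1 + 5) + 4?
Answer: 54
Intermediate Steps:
H = -6 (H = -54 + 6*((-1 + 5) + 4) = -54 + 6*(4 + 4) = -54 + 6*8 = -54 + 48 = -6)
-9*X(H) = -9*(-6) = 54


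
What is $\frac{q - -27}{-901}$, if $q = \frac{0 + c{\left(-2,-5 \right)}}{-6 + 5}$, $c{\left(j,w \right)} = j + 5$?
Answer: $- \frac{24}{901} \approx -0.026637$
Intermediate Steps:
$c{\left(j,w \right)} = 5 + j$
$q = -3$ ($q = \frac{0 + \left(5 - 2\right)}{-6 + 5} = \frac{0 + 3}{-1} = 3 \left(-1\right) = -3$)
$\frac{q - -27}{-901} = \frac{-3 - -27}{-901} = \left(-3 + 27\right) \left(- \frac{1}{901}\right) = 24 \left(- \frac{1}{901}\right) = - \frac{24}{901}$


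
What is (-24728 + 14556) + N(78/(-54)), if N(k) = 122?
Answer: -10050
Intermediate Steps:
(-24728 + 14556) + N(78/(-54)) = (-24728 + 14556) + 122 = -10172 + 122 = -10050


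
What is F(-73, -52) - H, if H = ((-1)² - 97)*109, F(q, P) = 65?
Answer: 10529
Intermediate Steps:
H = -10464 (H = (1 - 97)*109 = -96*109 = -10464)
F(-73, -52) - H = 65 - 1*(-10464) = 65 + 10464 = 10529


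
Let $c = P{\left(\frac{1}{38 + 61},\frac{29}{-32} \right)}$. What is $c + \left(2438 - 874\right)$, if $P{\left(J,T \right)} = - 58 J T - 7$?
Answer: $\frac{2467129}{1584} \approx 1557.5$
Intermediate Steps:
$P{\left(J,T \right)} = -7 - 58 J T$ ($P{\left(J,T \right)} = - 58 J T - 7 = -7 - 58 J T$)
$c = - \frac{10247}{1584}$ ($c = -7 - \frac{58 \frac{29}{-32}}{38 + 61} = -7 - \frac{58 \cdot 29 \left(- \frac{1}{32}\right)}{99} = -7 - \frac{58}{99} \left(- \frac{29}{32}\right) = -7 + \frac{841}{1584} = - \frac{10247}{1584} \approx -6.4691$)
$c + \left(2438 - 874\right) = - \frac{10247}{1584} + \left(2438 - 874\right) = - \frac{10247}{1584} + 1564 = \frac{2467129}{1584}$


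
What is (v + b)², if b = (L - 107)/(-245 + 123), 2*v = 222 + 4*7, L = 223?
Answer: 57259489/3721 ≈ 15388.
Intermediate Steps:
v = 125 (v = (222 + 4*7)/2 = (222 + 28)/2 = (½)*250 = 125)
b = -58/61 (b = (223 - 107)/(-245 + 123) = 116/(-122) = 116*(-1/122) = -58/61 ≈ -0.95082)
(v + b)² = (125 - 58/61)² = (7567/61)² = 57259489/3721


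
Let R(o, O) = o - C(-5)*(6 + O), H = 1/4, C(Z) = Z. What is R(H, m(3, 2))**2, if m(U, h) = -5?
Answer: 441/16 ≈ 27.563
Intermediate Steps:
H = 1/4 ≈ 0.25000
R(o, O) = 30 + o + 5*O (R(o, O) = o - (-5)*(6 + O) = o - (-30 - 5*O) = o + (30 + 5*O) = 30 + o + 5*O)
R(H, m(3, 2))**2 = (30 + 1/4 + 5*(-5))**2 = (30 + 1/4 - 25)**2 = (21/4)**2 = 441/16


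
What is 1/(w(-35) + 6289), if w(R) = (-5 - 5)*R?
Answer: 1/6639 ≈ 0.00015063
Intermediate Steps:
w(R) = -10*R
1/(w(-35) + 6289) = 1/(-10*(-35) + 6289) = 1/(350 + 6289) = 1/6639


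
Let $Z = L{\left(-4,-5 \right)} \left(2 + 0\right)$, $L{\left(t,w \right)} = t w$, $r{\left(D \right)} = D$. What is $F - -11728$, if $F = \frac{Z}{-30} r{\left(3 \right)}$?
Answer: $11724$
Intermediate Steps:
$Z = 40$ ($Z = \left(-4\right) \left(-5\right) \left(2 + 0\right) = 20 \cdot 2 = 40$)
$F = -4$ ($F = \frac{40}{-30} \cdot 3 = 40 \left(- \frac{1}{30}\right) 3 = \left(- \frac{4}{3}\right) 3 = -4$)
$F - -11728 = -4 - -11728 = -4 + 11728 = 11724$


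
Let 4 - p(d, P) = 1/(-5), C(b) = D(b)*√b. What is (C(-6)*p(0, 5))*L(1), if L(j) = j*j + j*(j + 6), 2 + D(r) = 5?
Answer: 504*I*√6/5 ≈ 246.91*I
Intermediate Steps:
D(r) = 3 (D(r) = -2 + 5 = 3)
C(b) = 3*√b
p(d, P) = 21/5 (p(d, P) = 4 - 1/(-5) = 4 - 1*(-⅕) = 4 + ⅕ = 21/5)
L(j) = j² + j*(6 + j)
(C(-6)*p(0, 5))*L(1) = ((3*√(-6))*(21/5))*(2*1*(3 + 1)) = ((3*(I*√6))*(21/5))*(2*1*4) = ((3*I*√6)*(21/5))*8 = (63*I*√6/5)*8 = 504*I*√6/5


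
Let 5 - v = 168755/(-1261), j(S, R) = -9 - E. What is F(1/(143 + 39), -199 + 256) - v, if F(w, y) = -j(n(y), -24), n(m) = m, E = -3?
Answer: -167494/1261 ≈ -132.83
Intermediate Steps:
j(S, R) = -6 (j(S, R) = -9 - 1*(-3) = -9 + 3 = -6)
F(w, y) = 6 (F(w, y) = -1*(-6) = 6)
v = 175060/1261 (v = 5 - 168755/(-1261) = 5 - 168755*(-1)/1261 = 5 - 1*(-168755/1261) = 5 + 168755/1261 = 175060/1261 ≈ 138.83)
F(1/(143 + 39), -199 + 256) - v = 6 - 1*175060/1261 = 6 - 175060/1261 = -167494/1261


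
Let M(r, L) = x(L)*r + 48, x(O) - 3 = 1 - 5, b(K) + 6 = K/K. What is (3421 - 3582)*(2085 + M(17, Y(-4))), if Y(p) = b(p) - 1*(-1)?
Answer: -340676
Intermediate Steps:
b(K) = -5 (b(K) = -6 + K/K = -6 + 1 = -5)
x(O) = -1 (x(O) = 3 + (1 - 5) = 3 - 4 = -1)
Y(p) = -4 (Y(p) = -5 - 1*(-1) = -5 + 1 = -4)
M(r, L) = 48 - r (M(r, L) = -r + 48 = 48 - r)
(3421 - 3582)*(2085 + M(17, Y(-4))) = (3421 - 3582)*(2085 + (48 - 1*17)) = -161*(2085 + (48 - 17)) = -161*(2085 + 31) = -161*2116 = -340676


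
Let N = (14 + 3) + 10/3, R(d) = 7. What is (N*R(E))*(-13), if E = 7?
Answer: -5551/3 ≈ -1850.3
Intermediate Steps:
N = 61/3 (N = 17 + 10*(⅓) = 17 + 10/3 = 61/3 ≈ 20.333)
(N*R(E))*(-13) = ((61/3)*7)*(-13) = (427/3)*(-13) = -5551/3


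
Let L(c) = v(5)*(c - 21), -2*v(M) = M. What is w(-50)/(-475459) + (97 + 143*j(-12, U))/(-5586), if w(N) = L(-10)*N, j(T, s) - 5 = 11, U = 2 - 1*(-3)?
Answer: -370774655/885304658 ≈ -0.41881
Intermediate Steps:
U = 5 (U = 2 + 3 = 5)
j(T, s) = 16 (j(T, s) = 5 + 11 = 16)
v(M) = -M/2
L(c) = 105/2 - 5*c/2 (L(c) = (-½*5)*(c - 21) = -5*(-21 + c)/2 = 105/2 - 5*c/2)
w(N) = 155*N/2 (w(N) = (105/2 - 5/2*(-10))*N = (105/2 + 25)*N = 155*N/2)
w(-50)/(-475459) + (97 + 143*j(-12, U))/(-5586) = ((155/2)*(-50))/(-475459) + (97 + 143*16)/(-5586) = -3875*(-1/475459) + (97 + 2288)*(-1/5586) = 3875/475459 + 2385*(-1/5586) = 3875/475459 - 795/1862 = -370774655/885304658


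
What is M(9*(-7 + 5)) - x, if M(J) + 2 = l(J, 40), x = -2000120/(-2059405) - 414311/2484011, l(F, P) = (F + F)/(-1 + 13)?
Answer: -5938601860728/1023116934691 ≈ -5.8044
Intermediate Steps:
l(F, P) = F/6 (l(F, P) = (2*F)/12 = (2*F)*(1/12) = F/6)
x = 823017187273/1023116934691 (x = -2000120*(-1/2059405) - 414311*1/2484011 = 400024/411881 - 414311/2484011 = 823017187273/1023116934691 ≈ 0.80442)
M(J) = -2 + J/6
M(9*(-7 + 5)) - x = (-2 + (9*(-7 + 5))/6) - 1*823017187273/1023116934691 = (-2 + (9*(-2))/6) - 823017187273/1023116934691 = (-2 + (1/6)*(-18)) - 823017187273/1023116934691 = (-2 - 3) - 823017187273/1023116934691 = -5 - 823017187273/1023116934691 = -5938601860728/1023116934691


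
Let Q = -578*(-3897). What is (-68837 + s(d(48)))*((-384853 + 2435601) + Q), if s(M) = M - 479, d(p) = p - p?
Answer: -298281581624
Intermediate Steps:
d(p) = 0
s(M) = -479 + M
Q = 2252466
(-68837 + s(d(48)))*((-384853 + 2435601) + Q) = (-68837 + (-479 + 0))*((-384853 + 2435601) + 2252466) = (-68837 - 479)*(2050748 + 2252466) = -69316*4303214 = -298281581624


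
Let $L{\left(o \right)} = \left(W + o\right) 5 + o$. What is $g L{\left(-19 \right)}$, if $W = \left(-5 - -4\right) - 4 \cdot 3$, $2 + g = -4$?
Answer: $1074$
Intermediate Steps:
$g = -6$ ($g = -2 - 4 = -6$)
$W = -13$ ($W = \left(-5 + 4\right) - 12 = -1 - 12 = -13$)
$L{\left(o \right)} = -65 + 6 o$ ($L{\left(o \right)} = \left(-13 + o\right) 5 + o = \left(-65 + 5 o\right) + o = -65 + 6 o$)
$g L{\left(-19 \right)} = - 6 \left(-65 + 6 \left(-19\right)\right) = - 6 \left(-65 - 114\right) = \left(-6\right) \left(-179\right) = 1074$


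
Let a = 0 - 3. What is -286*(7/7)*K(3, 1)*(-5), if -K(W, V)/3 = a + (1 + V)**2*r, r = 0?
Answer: 12870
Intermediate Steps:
a = -3
K(W, V) = 9 (K(W, V) = -3*(-3 + (1 + V)**2*0) = -3*(-3 + 0) = -3*(-3) = 9)
-286*(7/7)*K(3, 1)*(-5) = -286*(7/7)*9*(-5) = -286*(7*(1/7))*9*(-5) = -286*1*9*(-5) = -2574*(-5) = -286*(-45) = 12870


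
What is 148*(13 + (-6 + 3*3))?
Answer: 2368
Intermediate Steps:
148*(13 + (-6 + 3*3)) = 148*(13 + (-6 + 9)) = 148*(13 + 3) = 148*16 = 2368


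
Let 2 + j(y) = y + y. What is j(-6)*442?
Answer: -6188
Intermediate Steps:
j(y) = -2 + 2*y (j(y) = -2 + (y + y) = -2 + 2*y)
j(-6)*442 = (-2 + 2*(-6))*442 = (-2 - 12)*442 = -14*442 = -6188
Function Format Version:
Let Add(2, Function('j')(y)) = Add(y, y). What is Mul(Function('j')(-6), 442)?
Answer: -6188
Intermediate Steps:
Function('j')(y) = Add(-2, Mul(2, y)) (Function('j')(y) = Add(-2, Add(y, y)) = Add(-2, Mul(2, y)))
Mul(Function('j')(-6), 442) = Mul(Add(-2, Mul(2, -6)), 442) = Mul(Add(-2, -12), 442) = Mul(-14, 442) = -6188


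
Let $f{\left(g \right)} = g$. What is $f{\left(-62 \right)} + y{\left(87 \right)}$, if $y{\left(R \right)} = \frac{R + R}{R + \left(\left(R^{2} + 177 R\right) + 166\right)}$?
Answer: $- \frac{1439528}{23221} \approx -61.992$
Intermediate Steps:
$y{\left(R \right)} = \frac{2 R}{166 + R^{2} + 178 R}$ ($y{\left(R \right)} = \frac{2 R}{R + \left(166 + R^{2} + 177 R\right)} = \frac{2 R}{166 + R^{2} + 178 R}$)
$f{\left(-62 \right)} + y{\left(87 \right)} = -62 + 2 \cdot 87 \frac{1}{166 + 87^{2} + 178 \cdot 87} = -62 + 2 \cdot 87 \frac{1}{166 + 7569 + 15486} = -62 + 2 \cdot 87 \cdot \frac{1}{23221} = -62 + \frac{174}{23221} = - \frac{1439528}{23221}$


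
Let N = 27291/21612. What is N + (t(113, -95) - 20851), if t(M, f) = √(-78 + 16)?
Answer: -150201507/7204 + I*√62 ≈ -20850.0 + 7.874*I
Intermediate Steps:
t(M, f) = I*√62 (t(M, f) = √(-62) = I*√62)
N = 9097/7204 (N = 27291*(1/21612) = 9097/7204 ≈ 1.2628)
N + (t(113, -95) - 20851) = 9097/7204 + (I*√62 - 20851) = 9097/7204 + (-20851 + I*√62) = -150201507/7204 + I*√62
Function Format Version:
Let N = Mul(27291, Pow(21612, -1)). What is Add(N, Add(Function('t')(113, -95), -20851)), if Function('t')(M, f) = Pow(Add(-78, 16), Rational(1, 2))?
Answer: Add(Rational(-150201507, 7204), Mul(I, Pow(62, Rational(1, 2)))) ≈ Add(-20850., Mul(7.8740, I))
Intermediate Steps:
Function('t')(M, f) = Mul(I, Pow(62, Rational(1, 2))) (Function('t')(M, f) = Pow(-62, Rational(1, 2)) = Mul(I, Pow(62, Rational(1, 2))))
N = Rational(9097, 7204) (N = Mul(27291, Rational(1, 21612)) = Rational(9097, 7204) ≈ 1.2628)
Add(N, Add(Function('t')(113, -95), -20851)) = Add(Rational(9097, 7204), Add(Mul(I, Pow(62, Rational(1, 2))), -20851)) = Add(Rational(9097, 7204), Add(-20851, Mul(I, Pow(62, Rational(1, 2))))) = Add(Rational(-150201507, 7204), Mul(I, Pow(62, Rational(1, 2))))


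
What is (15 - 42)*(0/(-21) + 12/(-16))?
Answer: 81/4 ≈ 20.250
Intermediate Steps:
(15 - 42)*(0/(-21) + 12/(-16)) = -27*(0*(-1/21) + 12*(-1/16)) = -27*(0 - ¾) = -27*(-¾) = 81/4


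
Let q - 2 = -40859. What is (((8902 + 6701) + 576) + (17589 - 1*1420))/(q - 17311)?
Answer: -8087/14542 ≈ -0.55611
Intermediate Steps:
q = -40857 (q = 2 - 40859 = -40857)
(((8902 + 6701) + 576) + (17589 - 1*1420))/(q - 17311) = (((8902 + 6701) + 576) + (17589 - 1*1420))/(-40857 - 17311) = ((15603 + 576) + (17589 - 1420))/(-58168) = (16179 + 16169)*(-1/58168) = 32348*(-1/58168) = -8087/14542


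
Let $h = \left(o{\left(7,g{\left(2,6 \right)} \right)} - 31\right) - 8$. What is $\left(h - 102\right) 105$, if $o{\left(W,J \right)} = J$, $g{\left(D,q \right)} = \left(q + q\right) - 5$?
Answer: $-14070$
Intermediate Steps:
$g{\left(D,q \right)} = -5 + 2 q$ ($g{\left(D,q \right)} = 2 q - 5 = -5 + 2 q$)
$h = -32$ ($h = \left(\left(-5 + 2 \cdot 6\right) - 31\right) - 8 = \left(\left(-5 + 12\right) - 31\right) - 8 = \left(7 - 31\right) - 8 = -24 - 8 = -32$)
$\left(h - 102\right) 105 = \left(-32 - 102\right) 105 = \left(-134\right) 105 = -14070$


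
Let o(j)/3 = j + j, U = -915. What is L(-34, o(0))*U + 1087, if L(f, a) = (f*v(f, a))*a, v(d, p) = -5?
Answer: 1087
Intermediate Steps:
o(j) = 6*j (o(j) = 3*(j + j) = 3*(2*j) = 6*j)
L(f, a) = -5*a*f (L(f, a) = (f*(-5))*a = (-5*f)*a = -5*a*f)
L(-34, o(0))*U + 1087 = -5*6*0*(-34)*(-915) + 1087 = -5*0*(-34)*(-915) + 1087 = 0*(-915) + 1087 = 0 + 1087 = 1087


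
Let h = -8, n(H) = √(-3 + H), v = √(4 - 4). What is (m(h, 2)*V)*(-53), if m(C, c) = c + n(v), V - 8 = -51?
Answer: 4558 + 2279*I*√3 ≈ 4558.0 + 3947.3*I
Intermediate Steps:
v = 0 (v = √0 = 0)
V = -43 (V = 8 - 51 = -43)
m(C, c) = c + I*√3 (m(C, c) = c + √(-3 + 0) = c + √(-3) = c + I*√3)
(m(h, 2)*V)*(-53) = ((2 + I*√3)*(-43))*(-53) = (-86 - 43*I*√3)*(-53) = 4558 + 2279*I*√3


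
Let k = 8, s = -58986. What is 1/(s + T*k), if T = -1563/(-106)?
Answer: -53/3120006 ≈ -1.6987e-5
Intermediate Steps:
T = 1563/106 (T = -1563*(-1/106) = 1563/106 ≈ 14.745)
1/(s + T*k) = 1/(-58986 + (1563/106)*8) = 1/(-58986 + 6252/53) = 1/(-3120006/53) = -53/3120006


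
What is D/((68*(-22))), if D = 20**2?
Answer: -50/187 ≈ -0.26738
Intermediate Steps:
D = 400
D/((68*(-22))) = 400/((68*(-22))) = 400/(-1496) = 400*(-1/1496) = -50/187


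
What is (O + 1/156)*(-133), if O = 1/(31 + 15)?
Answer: -13433/3588 ≈ -3.7439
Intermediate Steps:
O = 1/46 ≈ 0.021739
(O + 1/156)*(-133) = (1/46 + 1/156)*(-133) = (101/3588)*(-133) = -13433/3588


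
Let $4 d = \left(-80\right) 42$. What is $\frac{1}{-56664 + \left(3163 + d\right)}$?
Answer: $- \frac{1}{54341} \approx -1.8402 \cdot 10^{-5}$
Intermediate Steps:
$d = -840$ ($d = \frac{\left(-80\right) 42}{4} = \frac{1}{4} \left(-3360\right) = -840$)
$\frac{1}{-56664 + \left(3163 + d\right)} = \frac{1}{-56664 + \left(3163 - 840\right)} = \frac{1}{-56664 + 2323} = \frac{1}{-54341} = - \frac{1}{54341}$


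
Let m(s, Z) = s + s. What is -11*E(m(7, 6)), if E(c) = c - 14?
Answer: 0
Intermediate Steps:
m(s, Z) = 2*s
E(c) = -14 + c
-11*E(m(7, 6)) = -11*(-14 + 2*7) = -11*(-14 + 14) = -11*0 = 0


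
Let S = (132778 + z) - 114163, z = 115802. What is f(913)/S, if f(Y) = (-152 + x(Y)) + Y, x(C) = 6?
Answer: 767/134417 ≈ 0.0057061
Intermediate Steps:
S = 134417 (S = (132778 + 115802) - 114163 = 248580 - 114163 = 134417)
f(Y) = -146 + Y (f(Y) = (-152 + 6) + Y = -146 + Y)
f(913)/S = (-146 + 913)/134417 = 767*(1/134417) = 767/134417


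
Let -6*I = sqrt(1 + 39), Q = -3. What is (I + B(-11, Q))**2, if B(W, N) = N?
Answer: (9 + sqrt(10))**2/9 ≈ 16.436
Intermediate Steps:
I = -sqrt(10)/3 (I = -sqrt(1 + 39)/6 = -sqrt(10)/3 ≈ -1.0541)
(I + B(-11, Q))**2 = (-sqrt(10)/3 - 3)**2 = (-3 - sqrt(10)/3)**2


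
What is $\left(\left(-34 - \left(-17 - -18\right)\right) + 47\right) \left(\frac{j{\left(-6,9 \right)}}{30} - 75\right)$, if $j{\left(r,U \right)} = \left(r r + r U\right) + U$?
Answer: $- \frac{4518}{5} \approx -903.6$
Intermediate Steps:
$j{\left(r,U \right)} = U + r^{2} + U r$ ($j{\left(r,U \right)} = \left(r^{2} + U r\right) + U = U + r^{2} + U r$)
$\left(\left(-34 - \left(-17 - -18\right)\right) + 47\right) \left(\frac{j{\left(-6,9 \right)}}{30} - 75\right) = \left(\left(-34 - \left(-17 - -18\right)\right) + 47\right) \left(\frac{9 + \left(-6\right)^{2} + 9 \left(-6\right)}{30} - 75\right) = \left(\left(-34 - \left(-17 + 18\right)\right) + 47\right) \left(\left(9 + 36 - 54\right) \frac{1}{30} - 75\right) = \left(\left(-34 - 1\right) + 47\right) \left(\left(-9\right) \frac{1}{30} - 75\right) = \left(\left(-34 - 1\right) + 47\right) \left(- \frac{3}{10} - 75\right) = \left(-35 + 47\right) \left(- \frac{753}{10}\right) = 12 \left(- \frac{753}{10}\right) = - \frac{4518}{5}$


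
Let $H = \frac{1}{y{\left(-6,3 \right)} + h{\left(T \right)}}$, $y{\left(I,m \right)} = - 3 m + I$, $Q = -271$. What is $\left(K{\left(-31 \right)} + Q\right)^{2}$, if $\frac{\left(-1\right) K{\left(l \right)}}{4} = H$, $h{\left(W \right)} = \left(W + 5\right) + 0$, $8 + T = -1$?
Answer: $\frac{26471025}{361} \approx 73327.0$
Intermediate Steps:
$T = -9$ ($T = -8 - 1 = -9$)
$y{\left(I,m \right)} = I - 3 m$
$h{\left(W \right)} = 5 + W$ ($h{\left(W \right)} = \left(5 + W\right) + 0 = 5 + W$)
$H = - \frac{1}{19}$ ($H = \frac{1}{\left(-6 - 9\right) + \left(5 - 9\right)} = \frac{1}{\left(-6 - 9\right) - 4} = \frac{1}{-15 - 4} = \frac{1}{-19} = - \frac{1}{19} \approx -0.052632$)
$K{\left(l \right)} = \frac{4}{19}$ ($K{\left(l \right)} = \left(-4\right) \left(- \frac{1}{19}\right) = \frac{4}{19}$)
$\left(K{\left(-31 \right)} + Q\right)^{2} = \left(\frac{4}{19} - 271\right)^{2} = \left(- \frac{5145}{19}\right)^{2} = \frac{26471025}{361}$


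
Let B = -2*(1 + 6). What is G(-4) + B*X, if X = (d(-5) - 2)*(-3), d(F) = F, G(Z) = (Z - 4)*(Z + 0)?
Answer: -262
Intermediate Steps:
G(Z) = Z*(-4 + Z) (G(Z) = (-4 + Z)*Z = Z*(-4 + Z))
B = -14 (B = -2*7 = -14)
X = 21 (X = (-5 - 2)*(-3) = -7*(-3) = 21)
G(-4) + B*X = -4*(-4 - 4) - 14*21 = -4*(-8) - 294 = 32 - 294 = -262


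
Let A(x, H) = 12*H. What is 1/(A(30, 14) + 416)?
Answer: 1/584 ≈ 0.0017123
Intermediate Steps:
1/(A(30, 14) + 416) = 1/(12*14 + 416) = 1/(168 + 416) = 1/584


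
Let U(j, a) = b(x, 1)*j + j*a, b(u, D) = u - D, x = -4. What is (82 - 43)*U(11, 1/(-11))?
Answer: -2184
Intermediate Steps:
U(j, a) = -5*j + a*j (U(j, a) = (-4 - 1*1)*j + j*a = (-4 - 1)*j + a*j = -5*j + a*j)
(82 - 43)*U(11, 1/(-11)) = (82 - 43)*(11*(-5 + 1/(-11))) = 39*(11*(-5 + 1*(-1/11))) = 39*(11*(-5 - 1/11)) = 39*(11*(-56/11)) = 39*(-56) = -2184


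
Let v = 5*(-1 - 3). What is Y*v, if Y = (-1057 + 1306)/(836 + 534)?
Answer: -498/137 ≈ -3.6350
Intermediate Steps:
Y = 249/1370 ≈ 0.18175
v = -20 (v = 5*(-4) = -20)
Y*v = (249/1370)*(-20) = -498/137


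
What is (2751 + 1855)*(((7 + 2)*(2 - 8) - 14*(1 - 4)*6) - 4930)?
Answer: -21795592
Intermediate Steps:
(2751 + 1855)*(((7 + 2)*(2 - 8) - 14*(1 - 4)*6) - 4930) = 4606*((9*(-6) - (-42)*6) - 4930) = 4606*((-54 - 14*(-18)) - 4930) = 4606*((-54 + 252) - 4930) = 4606*(198 - 4930) = 4606*(-4732) = -21795592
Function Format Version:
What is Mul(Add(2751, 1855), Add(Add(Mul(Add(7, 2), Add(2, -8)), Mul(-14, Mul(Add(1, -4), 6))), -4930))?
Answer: -21795592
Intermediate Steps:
Mul(Add(2751, 1855), Add(Add(Mul(Add(7, 2), Add(2, -8)), Mul(-14, Mul(Add(1, -4), 6))), -4930)) = Mul(4606, Add(Add(Mul(9, -6), Mul(-14, Mul(-3, 6))), -4930)) = Mul(4606, Add(Add(-54, Mul(-14, -18)), -4930)) = Mul(4606, Add(Add(-54, 252), -4930)) = Mul(4606, Add(198, -4930)) = Mul(4606, -4732) = -21795592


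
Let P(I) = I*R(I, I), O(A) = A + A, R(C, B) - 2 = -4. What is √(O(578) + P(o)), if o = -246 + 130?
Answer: 2*√347 ≈ 37.256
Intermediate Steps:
R(C, B) = -2 (R(C, B) = 2 - 4 = -2)
o = -116
O(A) = 2*A
P(I) = -2*I (P(I) = I*(-2) = -2*I)
√(O(578) + P(o)) = √(2*578 - 2*(-116)) = √(1156 + 232) = √1388 = 2*√347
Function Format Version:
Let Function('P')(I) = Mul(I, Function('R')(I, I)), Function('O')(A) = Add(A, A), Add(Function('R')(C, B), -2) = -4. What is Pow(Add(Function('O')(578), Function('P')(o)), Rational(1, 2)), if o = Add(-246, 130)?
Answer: Mul(2, Pow(347, Rational(1, 2))) ≈ 37.256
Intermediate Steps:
Function('R')(C, B) = -2 (Function('R')(C, B) = Add(2, -4) = -2)
o = -116
Function('O')(A) = Mul(2, A)
Function('P')(I) = Mul(-2, I) (Function('P')(I) = Mul(I, -2) = Mul(-2, I))
Pow(Add(Function('O')(578), Function('P')(o)), Rational(1, 2)) = Pow(Add(Mul(2, 578), Mul(-2, -116)), Rational(1, 2)) = Pow(Add(1156, 232), Rational(1, 2)) = Pow(1388, Rational(1, 2)) = Mul(2, Pow(347, Rational(1, 2)))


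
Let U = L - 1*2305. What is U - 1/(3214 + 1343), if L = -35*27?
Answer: -14810251/4557 ≈ -3250.0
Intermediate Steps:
L = -945
U = -3250 (U = -945 - 1*2305 = -945 - 2305 = -3250)
U - 1/(3214 + 1343) = -3250 - 1/(3214 + 1343) = -3250 - 1/4557 = -14810251/4557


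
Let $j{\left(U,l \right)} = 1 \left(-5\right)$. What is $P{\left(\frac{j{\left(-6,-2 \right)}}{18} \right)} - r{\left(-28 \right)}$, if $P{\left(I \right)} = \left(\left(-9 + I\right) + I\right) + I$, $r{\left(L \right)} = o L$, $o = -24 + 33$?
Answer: $\frac{1453}{6} \approx 242.17$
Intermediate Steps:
$j{\left(U,l \right)} = -5$
$o = 9$
$r{\left(L \right)} = 9 L$
$P{\left(I \right)} = -9 + 3 I$ ($P{\left(I \right)} = \left(-9 + 2 I\right) + I = -9 + 3 I$)
$P{\left(\frac{j{\left(-6,-2 \right)}}{18} \right)} - r{\left(-28 \right)} = \left(-9 + 3 \left(- \frac{5}{18}\right)\right) - 9 \left(-28\right) = \left(-9 + 3 \left(\left(-5\right) \frac{1}{18}\right)\right) - -252 = \left(-9 + 3 \left(- \frac{5}{18}\right)\right) + 252 = \left(-9 - \frac{5}{6}\right) + 252 = - \frac{59}{6} + 252 = \frac{1453}{6}$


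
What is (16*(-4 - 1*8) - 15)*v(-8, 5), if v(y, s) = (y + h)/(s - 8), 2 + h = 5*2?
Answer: 0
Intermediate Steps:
h = 8 (h = -2 + 5*2 = -2 + 10 = 8)
v(y, s) = (8 + y)/(-8 + s) (v(y, s) = (y + 8)/(s - 8) = (8 + y)/(-8 + s))
(16*(-4 - 1*8) - 15)*v(-8, 5) = (16*(-4 - 1*8) - 15)*((8 - 8)/(-8 + 5)) = (16*(-4 - 8) - 15)*(0/(-3)) = (16*(-12) - 15)*(-⅓*0) = (-192 - 15)*0 = -207*0 = 0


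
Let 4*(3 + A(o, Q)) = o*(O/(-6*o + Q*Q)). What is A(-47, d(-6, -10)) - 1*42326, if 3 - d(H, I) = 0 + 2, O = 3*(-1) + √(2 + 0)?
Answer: -47916287/1132 - 47*√2/1132 ≈ -42329.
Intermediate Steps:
O = -3 + √2 ≈ -1.5858
d(H, I) = 1 (d(H, I) = 3 - (0 + 2) = 3 - 1*2 = 3 - 2 = 1)
A(o, Q) = -3 + o*(-3 + √2)/(4*(Q² - 6*o)) (A(o, Q) = -3 + (o*((-3 + √2)/(-6*o + Q*Q)))/4 = -3 + (o*((-3 + √2)/(-6*o + Q²)))/4 = -3 + (o*((-3 + √2)/(Q² - 6*o)))/4 = -3 + (o*(-3 + √2)/(Q² - 6*o))/4 = -3 + o*(-3 + √2)/(4*(Q² - 6*o)))
A(-47, d(-6, -10)) - 1*42326 = (-69*(-47) + 12*1² - 1*(-47)*√2)/(4*(-1*1² + 6*(-47))) - 1*42326 = (3243 + 12*1 + 47*√2)/(4*(-1*1 - 282)) - 42326 = (3243 + 12 + 47*√2)/(4*(-1 - 282)) - 42326 = (¼)*(3255 + 47*√2)/(-283) - 42326 = (¼)*(-1/283)*(3255 + 47*√2) - 42326 = (-3255/1132 - 47*√2/1132) - 42326 = -47916287/1132 - 47*√2/1132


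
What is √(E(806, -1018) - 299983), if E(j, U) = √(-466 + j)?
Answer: √(-299983 + 2*√85) ≈ 547.69*I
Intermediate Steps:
√(E(806, -1018) - 299983) = √(√(-466 + 806) - 299983) = √(√340 - 299983) = √(2*√85 - 299983) = √(-299983 + 2*√85)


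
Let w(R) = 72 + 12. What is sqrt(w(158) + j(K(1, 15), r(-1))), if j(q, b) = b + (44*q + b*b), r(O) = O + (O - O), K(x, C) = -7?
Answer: 4*I*sqrt(14) ≈ 14.967*I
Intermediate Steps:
r(O) = O (r(O) = O + 0 = O)
j(q, b) = b + b**2 + 44*q (j(q, b) = b + (44*q + b**2) = b + (b**2 + 44*q) = b + b**2 + 44*q)
w(R) = 84
sqrt(w(158) + j(K(1, 15), r(-1))) = sqrt(84 + (-1 + (-1)**2 + 44*(-7))) = sqrt(84 + (-1 + 1 - 308)) = sqrt(84 - 308) = sqrt(-224) = 4*I*sqrt(14)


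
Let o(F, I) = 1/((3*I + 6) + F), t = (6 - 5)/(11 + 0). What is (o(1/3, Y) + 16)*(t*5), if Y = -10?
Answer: 515/71 ≈ 7.2535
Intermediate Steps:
t = 1/11 ≈ 0.090909
o(F, I) = 1/(6 + F + 3*I) (o(F, I) = 1/((6 + 3*I) + F) = 1/(6 + F + 3*I))
(o(1/3, Y) + 16)*(t*5) = (1/(6 + 1/3 + 3*(-10)) + 16)*((1/11)*5) = (1/(6 + ⅓ - 30) + 16)*(5/11) = (1/(-71/3) + 16)*(5/11) = (-3/71 + 16)*(5/11) = (1133/71)*(5/11) = 515/71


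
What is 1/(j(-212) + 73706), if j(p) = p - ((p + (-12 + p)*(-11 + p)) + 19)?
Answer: 1/23735 ≈ 4.2132e-5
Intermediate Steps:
j(p) = -19 - (-12 + p)*(-11 + p) (j(p) = p - (19 + p + (-12 + p)*(-11 + p)) = p + (-19 - p - (-12 + p)*(-11 + p)) = -19 - (-12 + p)*(-11 + p))
1/(j(-212) + 73706) = 1/((-151 - 1*(-212)² + 23*(-212)) + 73706) = 1/((-151 - 1*44944 - 4876) + 73706) = 1/((-151 - 44944 - 4876) + 73706) = 1/(-49971 + 73706) = 1/23735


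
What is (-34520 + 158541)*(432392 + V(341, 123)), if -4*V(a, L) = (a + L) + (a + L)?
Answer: 53596915360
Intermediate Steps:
V(a, L) = -L/2 - a/2 (V(a, L) = -((a + L) + (a + L))/4 = -((L + a) + (L + a))/4 = -(2*L + 2*a)/4 = -L/2 - a/2)
(-34520 + 158541)*(432392 + V(341, 123)) = (-34520 + 158541)*(432392 + (-½*123 - ½*341)) = 124021*(432392 + (-123/2 - 341/2)) = 124021*(432392 - 232) = 124021*432160 = 53596915360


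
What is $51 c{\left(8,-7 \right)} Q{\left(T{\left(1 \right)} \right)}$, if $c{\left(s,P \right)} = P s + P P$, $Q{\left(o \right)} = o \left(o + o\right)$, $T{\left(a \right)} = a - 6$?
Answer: $-17850$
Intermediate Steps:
$T{\left(a \right)} = -6 + a$ ($T{\left(a \right)} = a - 6 = -6 + a$)
$Q{\left(o \right)} = 2 o^{2}$ ($Q{\left(o \right)} = o 2 o = 2 o^{2}$)
$c{\left(s,P \right)} = P^{2} + P s$ ($c{\left(s,P \right)} = P s + P^{2} = P^{2} + P s$)
$51 c{\left(8,-7 \right)} Q{\left(T{\left(1 \right)} \right)} = 51 \left(- 7 \left(-7 + 8\right)\right) 2 \left(-6 + 1\right)^{2} = 51 \left(\left(-7\right) 1\right) 2 \left(-5\right)^{2} = 51 \left(-7\right) 2 \cdot 25 = \left(-357\right) 50 = -17850$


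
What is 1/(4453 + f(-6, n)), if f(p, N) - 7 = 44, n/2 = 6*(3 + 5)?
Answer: 1/4504 ≈ 0.00022202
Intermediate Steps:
n = 96 (n = 2*(6*(3 + 5)) = 2*(6*8) = 2*48 = 96)
f(p, N) = 51 (f(p, N) = 7 + 44 = 51)
1/(4453 + f(-6, n)) = 1/(4453 + 51) = 1/4504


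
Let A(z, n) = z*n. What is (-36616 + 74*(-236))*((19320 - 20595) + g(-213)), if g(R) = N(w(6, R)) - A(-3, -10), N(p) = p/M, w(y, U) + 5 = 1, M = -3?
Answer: 211506880/3 ≈ 7.0502e+7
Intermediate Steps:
w(y, U) = -4 (w(y, U) = -5 + 1 = -4)
A(z, n) = n*z
N(p) = -p/3 (N(p) = p/(-3) = p*(-⅓) = -p/3)
g(R) = -86/3 (g(R) = -⅓*(-4) - (-10)*(-3) = 4/3 - 1*30 = 4/3 - 30 = -86/3)
(-36616 + 74*(-236))*((19320 - 20595) + g(-213)) = (-36616 + 74*(-236))*((19320 - 20595) - 86/3) = (-36616 - 17464)*(-1275 - 86/3) = -54080*(-3911/3) = 211506880/3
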